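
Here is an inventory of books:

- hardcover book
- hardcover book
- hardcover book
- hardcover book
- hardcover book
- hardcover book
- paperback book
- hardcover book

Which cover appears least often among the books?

paperback

Counts by cover: hardcover 7, paperback 1.
The minimum is 1, held uniquely by paperback.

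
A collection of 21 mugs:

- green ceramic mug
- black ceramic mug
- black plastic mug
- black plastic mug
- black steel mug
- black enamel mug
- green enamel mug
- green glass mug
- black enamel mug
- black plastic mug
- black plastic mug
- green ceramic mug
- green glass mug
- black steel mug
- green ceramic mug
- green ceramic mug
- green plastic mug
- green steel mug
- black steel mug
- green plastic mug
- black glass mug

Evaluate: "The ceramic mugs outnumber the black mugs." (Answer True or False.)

False

There are 5 ceramic mugs.
There are 11 black mugs.
The claim requires 5 > 11, which does not hold.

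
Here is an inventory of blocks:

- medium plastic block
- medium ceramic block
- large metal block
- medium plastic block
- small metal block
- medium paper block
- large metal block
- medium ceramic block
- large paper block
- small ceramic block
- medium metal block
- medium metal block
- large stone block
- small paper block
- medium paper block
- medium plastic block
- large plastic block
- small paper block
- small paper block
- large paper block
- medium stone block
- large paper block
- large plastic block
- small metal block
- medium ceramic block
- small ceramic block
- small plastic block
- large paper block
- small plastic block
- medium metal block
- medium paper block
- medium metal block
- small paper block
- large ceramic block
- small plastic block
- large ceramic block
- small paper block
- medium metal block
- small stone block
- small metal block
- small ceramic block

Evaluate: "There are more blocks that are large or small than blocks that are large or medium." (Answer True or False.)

|blocks that are large or small| = 26.
|blocks that are large or medium| = 26.
The claim requires 26 > 26, which does not hold.

False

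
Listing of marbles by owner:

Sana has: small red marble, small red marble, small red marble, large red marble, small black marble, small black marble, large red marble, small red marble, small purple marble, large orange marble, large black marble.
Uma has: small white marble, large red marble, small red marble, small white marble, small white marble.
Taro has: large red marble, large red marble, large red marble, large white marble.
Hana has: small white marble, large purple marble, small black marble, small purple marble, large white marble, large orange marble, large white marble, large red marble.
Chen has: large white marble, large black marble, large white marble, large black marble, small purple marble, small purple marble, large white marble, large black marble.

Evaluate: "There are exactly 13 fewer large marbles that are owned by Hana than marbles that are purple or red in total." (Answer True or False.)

False

|large marbles owned by Hana| = 5.
|marbles that are purple or red| = 17.
The claim requires 17 − 5 (= 12) to equal 13, which does not hold.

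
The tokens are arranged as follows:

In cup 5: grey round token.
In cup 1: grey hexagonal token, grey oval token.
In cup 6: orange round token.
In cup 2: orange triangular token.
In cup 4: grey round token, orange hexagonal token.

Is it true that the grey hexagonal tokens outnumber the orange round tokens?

False

grey hexagonal tokens: 1.
orange round tokens: 1.
The claim requires 1 > 1, which does not hold.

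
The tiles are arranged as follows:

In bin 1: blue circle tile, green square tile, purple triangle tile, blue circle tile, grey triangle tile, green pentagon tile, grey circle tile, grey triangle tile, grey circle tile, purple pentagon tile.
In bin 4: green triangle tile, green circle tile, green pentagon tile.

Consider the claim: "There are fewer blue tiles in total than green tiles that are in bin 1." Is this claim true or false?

False

blue tiles: 2.
green tiles in bin 1: 2.
The claim requires 2 < 2, which does not hold.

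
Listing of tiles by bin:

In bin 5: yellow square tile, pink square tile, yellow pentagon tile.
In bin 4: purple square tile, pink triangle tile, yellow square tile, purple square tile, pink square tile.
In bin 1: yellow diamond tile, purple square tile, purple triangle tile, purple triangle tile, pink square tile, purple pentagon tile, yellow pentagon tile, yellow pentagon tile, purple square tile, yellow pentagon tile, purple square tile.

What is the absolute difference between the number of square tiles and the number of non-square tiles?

square tiles: 10. non-square tiles: 9.
|10 − 9| = 10 − 9 = 1.

1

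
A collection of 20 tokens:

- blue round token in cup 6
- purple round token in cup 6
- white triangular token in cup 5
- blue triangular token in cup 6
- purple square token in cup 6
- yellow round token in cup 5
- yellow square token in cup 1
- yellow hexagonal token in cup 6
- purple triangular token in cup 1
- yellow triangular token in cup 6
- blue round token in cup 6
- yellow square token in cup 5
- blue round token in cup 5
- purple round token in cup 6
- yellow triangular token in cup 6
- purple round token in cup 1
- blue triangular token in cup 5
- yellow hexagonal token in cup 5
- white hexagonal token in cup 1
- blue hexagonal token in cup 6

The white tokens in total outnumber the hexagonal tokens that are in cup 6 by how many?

0

white tokens: 2.
hexagonal tokens in cup 6: 2.
2 − 2 = 0.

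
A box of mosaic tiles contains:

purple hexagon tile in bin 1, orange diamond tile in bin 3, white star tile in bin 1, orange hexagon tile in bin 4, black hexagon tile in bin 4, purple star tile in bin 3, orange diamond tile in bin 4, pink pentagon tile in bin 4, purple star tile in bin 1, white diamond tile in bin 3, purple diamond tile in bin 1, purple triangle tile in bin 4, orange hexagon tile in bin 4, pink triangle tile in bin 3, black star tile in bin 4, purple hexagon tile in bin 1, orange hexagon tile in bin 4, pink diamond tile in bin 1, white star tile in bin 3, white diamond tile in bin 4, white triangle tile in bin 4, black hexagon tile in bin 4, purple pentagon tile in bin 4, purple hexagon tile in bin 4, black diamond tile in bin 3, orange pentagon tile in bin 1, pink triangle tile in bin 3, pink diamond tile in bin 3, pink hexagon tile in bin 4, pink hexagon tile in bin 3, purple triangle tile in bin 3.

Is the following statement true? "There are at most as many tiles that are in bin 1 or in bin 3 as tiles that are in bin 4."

There are 17 tiles in bin 1 or in bin 3.
There are 14 tiles in bin 4.
The claim requires 17 ≤ 14, which does not hold.

False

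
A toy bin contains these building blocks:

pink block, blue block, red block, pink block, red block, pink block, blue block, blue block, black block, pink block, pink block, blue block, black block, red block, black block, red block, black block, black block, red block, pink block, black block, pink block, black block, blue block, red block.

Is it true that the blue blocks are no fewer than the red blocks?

False

|blue blocks| = 5.
|red blocks| = 6.
The claim requires 5 ≥ 6, which does not hold.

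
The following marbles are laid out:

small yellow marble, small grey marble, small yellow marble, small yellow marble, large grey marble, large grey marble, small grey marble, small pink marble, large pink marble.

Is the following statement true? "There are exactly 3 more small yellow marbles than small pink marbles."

False

|small yellow marbles| = 3.
|small pink marbles| = 1.
The claim requires 3 − 1 (= 2) to equal 3, which does not hold.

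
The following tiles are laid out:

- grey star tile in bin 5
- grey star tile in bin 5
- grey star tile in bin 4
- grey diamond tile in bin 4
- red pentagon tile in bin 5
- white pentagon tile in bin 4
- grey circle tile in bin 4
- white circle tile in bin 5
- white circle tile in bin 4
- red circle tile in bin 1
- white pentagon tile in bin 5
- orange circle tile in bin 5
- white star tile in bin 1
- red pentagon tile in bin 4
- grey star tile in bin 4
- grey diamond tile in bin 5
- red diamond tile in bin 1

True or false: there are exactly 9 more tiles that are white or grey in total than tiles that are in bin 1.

True

|tiles that are white or grey| = 12.
|tiles in bin 1| = 3.
The claim requires 12 − 3 (= 9) to equal 9, which holds.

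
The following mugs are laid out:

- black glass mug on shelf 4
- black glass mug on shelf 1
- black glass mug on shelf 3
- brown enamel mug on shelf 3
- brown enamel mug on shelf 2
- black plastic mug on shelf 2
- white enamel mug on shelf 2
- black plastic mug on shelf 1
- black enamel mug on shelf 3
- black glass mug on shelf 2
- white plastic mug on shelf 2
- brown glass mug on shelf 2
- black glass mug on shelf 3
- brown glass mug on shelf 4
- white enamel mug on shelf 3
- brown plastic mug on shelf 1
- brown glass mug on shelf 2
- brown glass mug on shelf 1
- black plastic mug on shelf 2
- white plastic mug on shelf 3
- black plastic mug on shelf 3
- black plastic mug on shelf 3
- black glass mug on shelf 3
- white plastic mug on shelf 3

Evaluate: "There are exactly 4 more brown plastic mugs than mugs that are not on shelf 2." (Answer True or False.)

False

|brown plastic mugs| = 1.
|mugs that are not on shelf 2| = 16.
The claim requires 1 − 16 (= -15) to equal 4, which does not hold.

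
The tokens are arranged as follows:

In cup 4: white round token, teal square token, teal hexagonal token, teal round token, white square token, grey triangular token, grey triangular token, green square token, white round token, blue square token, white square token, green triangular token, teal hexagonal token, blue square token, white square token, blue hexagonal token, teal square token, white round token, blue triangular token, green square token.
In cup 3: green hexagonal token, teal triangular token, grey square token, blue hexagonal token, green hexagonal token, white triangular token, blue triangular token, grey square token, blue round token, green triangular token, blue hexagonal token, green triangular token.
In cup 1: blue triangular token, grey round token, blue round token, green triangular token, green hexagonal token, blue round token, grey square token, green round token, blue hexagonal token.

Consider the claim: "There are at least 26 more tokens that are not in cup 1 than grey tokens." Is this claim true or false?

|tokens that are not in cup 1| = 32.
|grey tokens| = 6.
The claim requires 32 − 6 = 26 ≥ 26, which holds.

True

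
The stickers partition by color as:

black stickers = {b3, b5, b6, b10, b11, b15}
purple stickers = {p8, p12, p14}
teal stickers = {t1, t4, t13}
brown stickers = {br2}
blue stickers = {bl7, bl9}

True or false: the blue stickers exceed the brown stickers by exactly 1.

True

blue stickers: 2.
brown stickers: 1.
The claim requires 2 − 1 (= 1) to equal 1, which holds.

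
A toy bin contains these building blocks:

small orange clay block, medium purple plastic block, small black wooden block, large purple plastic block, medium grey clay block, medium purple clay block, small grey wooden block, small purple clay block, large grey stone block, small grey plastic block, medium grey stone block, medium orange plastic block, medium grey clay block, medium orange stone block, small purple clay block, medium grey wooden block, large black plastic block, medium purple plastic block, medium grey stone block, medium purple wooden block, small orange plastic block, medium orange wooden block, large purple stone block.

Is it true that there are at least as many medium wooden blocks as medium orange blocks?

medium wooden blocks: 3.
medium orange blocks: 3.
The claim requires 3 ≥ 3, which holds.

True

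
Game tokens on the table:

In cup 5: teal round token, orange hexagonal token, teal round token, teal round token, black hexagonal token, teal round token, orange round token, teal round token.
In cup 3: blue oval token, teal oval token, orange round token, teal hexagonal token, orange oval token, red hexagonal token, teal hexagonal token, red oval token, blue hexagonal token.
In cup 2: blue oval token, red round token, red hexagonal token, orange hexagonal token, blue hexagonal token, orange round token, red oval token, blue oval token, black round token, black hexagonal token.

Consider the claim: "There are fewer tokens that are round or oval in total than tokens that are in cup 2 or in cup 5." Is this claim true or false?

True

There are 17 tokens that are round or oval.
There are 18 tokens in cup 2 or in cup 5.
The claim requires 17 < 18, which holds.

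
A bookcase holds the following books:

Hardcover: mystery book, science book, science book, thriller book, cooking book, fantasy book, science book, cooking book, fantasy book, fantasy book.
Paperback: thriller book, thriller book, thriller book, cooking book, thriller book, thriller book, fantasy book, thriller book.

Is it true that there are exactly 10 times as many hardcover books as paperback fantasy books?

hardcover books: 10.
paperback fantasy books: 1.
The claim requires 10 = 10 × 1 = 10, which holds.

True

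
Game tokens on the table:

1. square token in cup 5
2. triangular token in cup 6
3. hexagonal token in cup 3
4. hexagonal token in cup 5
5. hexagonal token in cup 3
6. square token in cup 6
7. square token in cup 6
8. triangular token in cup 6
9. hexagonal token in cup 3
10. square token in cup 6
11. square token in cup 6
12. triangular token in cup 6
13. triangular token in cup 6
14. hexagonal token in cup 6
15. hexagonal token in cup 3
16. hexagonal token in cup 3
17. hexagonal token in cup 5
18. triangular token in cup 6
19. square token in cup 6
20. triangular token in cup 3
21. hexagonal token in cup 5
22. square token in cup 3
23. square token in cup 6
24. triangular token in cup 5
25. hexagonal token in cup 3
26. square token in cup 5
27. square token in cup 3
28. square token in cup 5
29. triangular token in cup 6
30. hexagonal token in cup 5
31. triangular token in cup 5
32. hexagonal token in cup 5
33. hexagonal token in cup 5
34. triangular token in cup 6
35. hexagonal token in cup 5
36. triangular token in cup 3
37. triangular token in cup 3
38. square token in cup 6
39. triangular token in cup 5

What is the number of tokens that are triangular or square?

25

square: 12; triangular: 13; together 12 + 13 = 25.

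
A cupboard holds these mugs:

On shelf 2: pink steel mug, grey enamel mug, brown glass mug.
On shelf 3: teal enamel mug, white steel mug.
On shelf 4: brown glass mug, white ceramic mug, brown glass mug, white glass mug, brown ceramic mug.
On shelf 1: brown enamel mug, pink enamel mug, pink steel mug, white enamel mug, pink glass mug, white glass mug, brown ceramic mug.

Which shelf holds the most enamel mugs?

shelf 1

Counts by shelf (restricted to enamel mugs): shelf 1→3, shelf 2→1, shelf 3→1, shelf 4→0.
The maximum is 3, held uniquely by shelf 1.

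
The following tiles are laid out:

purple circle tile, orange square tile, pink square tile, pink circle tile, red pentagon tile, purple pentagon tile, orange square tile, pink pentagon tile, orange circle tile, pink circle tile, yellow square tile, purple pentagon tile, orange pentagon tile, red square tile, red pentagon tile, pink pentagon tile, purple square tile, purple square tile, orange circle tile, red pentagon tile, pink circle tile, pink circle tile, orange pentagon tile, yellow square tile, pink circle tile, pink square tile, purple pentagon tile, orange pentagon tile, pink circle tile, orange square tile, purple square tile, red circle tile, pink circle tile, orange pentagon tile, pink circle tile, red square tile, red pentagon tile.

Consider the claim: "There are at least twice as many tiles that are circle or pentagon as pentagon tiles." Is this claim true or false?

|tiles that are circle or pentagon| = 25.
|pentagon tiles| = 13.
The claim requires 25 ≥ 2 × 13 = 26, which does not hold.

False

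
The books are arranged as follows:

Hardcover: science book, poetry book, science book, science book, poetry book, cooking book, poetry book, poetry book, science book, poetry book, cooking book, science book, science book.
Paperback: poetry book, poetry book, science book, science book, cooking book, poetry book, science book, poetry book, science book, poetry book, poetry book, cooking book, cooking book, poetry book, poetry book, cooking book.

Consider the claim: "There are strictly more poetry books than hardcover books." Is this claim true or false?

False

|poetry books| = 13.
|hardcover books| = 13.
The claim requires 13 > 13, which does not hold.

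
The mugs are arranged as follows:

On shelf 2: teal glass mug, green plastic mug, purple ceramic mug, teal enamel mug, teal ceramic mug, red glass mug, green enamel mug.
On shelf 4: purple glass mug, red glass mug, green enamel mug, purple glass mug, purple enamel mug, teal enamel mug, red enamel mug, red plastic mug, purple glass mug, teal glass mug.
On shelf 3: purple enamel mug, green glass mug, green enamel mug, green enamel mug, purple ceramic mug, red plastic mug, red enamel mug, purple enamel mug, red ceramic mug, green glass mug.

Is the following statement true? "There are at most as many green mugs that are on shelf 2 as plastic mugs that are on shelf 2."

There are 2 green mugs on shelf 2.
There is 1 plastic mug on shelf 2.
The claim requires 2 ≤ 1, which does not hold.

False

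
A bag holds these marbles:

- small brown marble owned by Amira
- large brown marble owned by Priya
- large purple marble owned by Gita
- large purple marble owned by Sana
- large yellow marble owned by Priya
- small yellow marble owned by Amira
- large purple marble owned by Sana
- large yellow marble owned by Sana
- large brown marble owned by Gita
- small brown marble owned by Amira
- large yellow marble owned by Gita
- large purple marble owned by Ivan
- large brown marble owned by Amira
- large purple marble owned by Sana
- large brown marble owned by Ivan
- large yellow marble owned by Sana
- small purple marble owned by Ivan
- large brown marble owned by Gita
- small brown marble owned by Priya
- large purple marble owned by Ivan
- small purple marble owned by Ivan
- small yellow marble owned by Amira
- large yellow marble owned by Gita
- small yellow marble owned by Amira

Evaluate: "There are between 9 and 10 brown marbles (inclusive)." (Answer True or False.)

|brown marbles| = 8.
The claim requires 9 ≤ 8 ≤ 10, which does not hold.

False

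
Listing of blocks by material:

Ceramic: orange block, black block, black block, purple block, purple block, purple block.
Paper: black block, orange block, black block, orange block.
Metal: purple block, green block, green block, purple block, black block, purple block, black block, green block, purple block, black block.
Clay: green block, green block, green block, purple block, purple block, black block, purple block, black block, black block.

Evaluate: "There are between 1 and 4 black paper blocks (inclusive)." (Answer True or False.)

black paper blocks: 2.
The claim requires 1 ≤ 2 ≤ 4, which holds.

True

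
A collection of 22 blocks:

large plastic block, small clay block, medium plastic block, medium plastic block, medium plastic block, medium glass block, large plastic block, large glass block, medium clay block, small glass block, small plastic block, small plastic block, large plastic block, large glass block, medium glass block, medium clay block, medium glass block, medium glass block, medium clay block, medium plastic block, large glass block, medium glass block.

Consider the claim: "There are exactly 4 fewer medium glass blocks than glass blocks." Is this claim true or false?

|medium glass blocks| = 5.
|glass blocks| = 9.
The claim requires 9 − 5 (= 4) to equal 4, which holds.

True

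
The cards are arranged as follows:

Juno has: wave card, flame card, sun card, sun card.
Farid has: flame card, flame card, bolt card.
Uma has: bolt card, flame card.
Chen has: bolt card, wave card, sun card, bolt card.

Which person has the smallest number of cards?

Counts by player: Chen→4, Juno→4, Farid→3, Uma→2.
The minimum is 2, held uniquely by Uma.

Uma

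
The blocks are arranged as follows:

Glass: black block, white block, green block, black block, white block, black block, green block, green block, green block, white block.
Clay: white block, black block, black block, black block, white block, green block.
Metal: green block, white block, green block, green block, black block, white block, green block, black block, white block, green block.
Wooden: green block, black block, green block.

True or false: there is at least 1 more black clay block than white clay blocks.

|black clay blocks| = 3.
|white clay blocks| = 2.
The claim requires 3 − 2 = 1 ≥ 1, which holds.

True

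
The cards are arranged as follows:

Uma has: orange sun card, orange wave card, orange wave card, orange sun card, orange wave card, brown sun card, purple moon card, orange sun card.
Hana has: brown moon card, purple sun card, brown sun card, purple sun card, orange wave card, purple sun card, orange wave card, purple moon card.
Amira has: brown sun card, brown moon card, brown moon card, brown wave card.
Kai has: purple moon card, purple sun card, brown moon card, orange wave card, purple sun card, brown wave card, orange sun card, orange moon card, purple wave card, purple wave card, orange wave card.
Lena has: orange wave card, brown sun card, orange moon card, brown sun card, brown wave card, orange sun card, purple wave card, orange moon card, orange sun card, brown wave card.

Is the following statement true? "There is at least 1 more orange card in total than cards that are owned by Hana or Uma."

|orange cards| = 17.
|cards owned by Hana or Uma| = 16.
The claim requires 17 − 16 = 1 ≥ 1, which holds.

True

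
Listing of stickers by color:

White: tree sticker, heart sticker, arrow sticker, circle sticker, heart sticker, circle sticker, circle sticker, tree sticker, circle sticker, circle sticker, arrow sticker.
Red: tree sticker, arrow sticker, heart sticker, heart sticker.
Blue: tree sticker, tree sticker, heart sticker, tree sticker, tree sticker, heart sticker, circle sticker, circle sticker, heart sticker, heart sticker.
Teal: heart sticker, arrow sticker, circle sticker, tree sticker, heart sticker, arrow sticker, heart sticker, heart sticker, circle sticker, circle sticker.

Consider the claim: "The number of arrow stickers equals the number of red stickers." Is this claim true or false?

False

|arrow stickers| = 5.
|red stickers| = 4.
The claim requires 5 = 4, which does not hold.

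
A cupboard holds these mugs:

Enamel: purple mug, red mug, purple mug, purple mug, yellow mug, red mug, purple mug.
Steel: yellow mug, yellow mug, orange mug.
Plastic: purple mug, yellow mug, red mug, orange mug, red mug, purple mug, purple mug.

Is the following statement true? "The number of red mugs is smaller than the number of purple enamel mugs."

False

|red mugs| = 4.
|purple enamel mugs| = 4.
The claim requires 4 < 4, which does not hold.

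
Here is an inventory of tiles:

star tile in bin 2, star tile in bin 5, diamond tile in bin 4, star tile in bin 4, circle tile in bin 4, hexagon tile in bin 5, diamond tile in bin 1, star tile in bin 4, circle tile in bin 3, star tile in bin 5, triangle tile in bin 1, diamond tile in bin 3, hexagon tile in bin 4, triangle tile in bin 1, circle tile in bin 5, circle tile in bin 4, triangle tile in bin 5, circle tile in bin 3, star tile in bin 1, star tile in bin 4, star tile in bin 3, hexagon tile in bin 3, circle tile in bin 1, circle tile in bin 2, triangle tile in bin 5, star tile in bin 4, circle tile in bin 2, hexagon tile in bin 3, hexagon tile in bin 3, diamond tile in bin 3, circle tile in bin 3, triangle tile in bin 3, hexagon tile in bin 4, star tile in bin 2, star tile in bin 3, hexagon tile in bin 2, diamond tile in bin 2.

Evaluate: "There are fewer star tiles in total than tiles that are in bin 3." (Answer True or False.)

False

There are 11 star tiles.
There are 11 tiles in bin 3.
The claim requires 11 < 11, which does not hold.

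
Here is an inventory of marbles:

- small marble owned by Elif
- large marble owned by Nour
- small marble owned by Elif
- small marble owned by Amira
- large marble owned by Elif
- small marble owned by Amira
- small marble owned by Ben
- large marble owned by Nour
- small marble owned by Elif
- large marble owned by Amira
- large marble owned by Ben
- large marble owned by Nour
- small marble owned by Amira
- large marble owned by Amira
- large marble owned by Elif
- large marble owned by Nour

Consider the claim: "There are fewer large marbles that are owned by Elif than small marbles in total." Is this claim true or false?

Count of large marbles owned by Elif: 2.
There are 7 small marbles.
The claim requires 2 < 7, which holds.

True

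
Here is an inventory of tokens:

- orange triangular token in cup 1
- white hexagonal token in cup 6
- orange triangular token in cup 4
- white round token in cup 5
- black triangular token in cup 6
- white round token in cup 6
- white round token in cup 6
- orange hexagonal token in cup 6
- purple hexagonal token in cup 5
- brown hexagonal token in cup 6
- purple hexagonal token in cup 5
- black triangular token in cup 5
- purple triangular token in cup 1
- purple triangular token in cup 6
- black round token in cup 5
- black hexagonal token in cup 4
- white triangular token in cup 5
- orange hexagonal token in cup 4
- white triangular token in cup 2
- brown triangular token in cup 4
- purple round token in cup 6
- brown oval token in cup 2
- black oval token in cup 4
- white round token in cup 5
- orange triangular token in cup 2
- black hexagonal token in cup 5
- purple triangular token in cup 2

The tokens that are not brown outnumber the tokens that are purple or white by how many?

tokens that are not brown: 24.
tokens that are purple or white: 13.
24 − 13 = 11.

11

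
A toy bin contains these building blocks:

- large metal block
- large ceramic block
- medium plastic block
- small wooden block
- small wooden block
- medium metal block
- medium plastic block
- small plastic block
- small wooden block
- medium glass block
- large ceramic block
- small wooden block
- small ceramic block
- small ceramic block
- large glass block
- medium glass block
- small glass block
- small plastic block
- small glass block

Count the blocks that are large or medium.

9

large: 4; medium: 5; together 4 + 5 = 9.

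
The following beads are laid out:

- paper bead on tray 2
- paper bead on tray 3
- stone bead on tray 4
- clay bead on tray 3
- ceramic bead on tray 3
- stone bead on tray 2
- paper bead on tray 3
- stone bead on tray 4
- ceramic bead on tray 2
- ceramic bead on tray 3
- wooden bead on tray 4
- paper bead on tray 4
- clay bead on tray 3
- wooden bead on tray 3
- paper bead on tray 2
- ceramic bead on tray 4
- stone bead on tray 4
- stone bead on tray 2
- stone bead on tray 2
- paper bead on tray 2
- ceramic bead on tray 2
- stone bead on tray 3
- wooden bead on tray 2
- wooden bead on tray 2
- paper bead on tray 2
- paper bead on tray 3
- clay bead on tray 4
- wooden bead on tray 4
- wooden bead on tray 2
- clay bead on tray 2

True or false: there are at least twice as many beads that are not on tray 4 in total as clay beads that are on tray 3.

|beads that are not on tray 4| = 22.
|clay beads on tray 3| = 2.
The claim requires 22 ≥ 2 × 2 = 4, which holds.

True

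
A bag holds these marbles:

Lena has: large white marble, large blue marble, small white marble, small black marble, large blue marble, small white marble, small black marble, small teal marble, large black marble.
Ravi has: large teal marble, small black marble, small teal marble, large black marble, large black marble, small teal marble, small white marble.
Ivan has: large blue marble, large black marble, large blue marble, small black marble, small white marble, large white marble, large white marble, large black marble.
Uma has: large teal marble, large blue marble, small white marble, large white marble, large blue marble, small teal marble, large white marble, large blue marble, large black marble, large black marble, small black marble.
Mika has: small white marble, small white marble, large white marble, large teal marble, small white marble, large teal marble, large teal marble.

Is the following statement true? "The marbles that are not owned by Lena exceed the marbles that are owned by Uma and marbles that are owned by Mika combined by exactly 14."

False

marbles that are not owned by Lena: 33.
marbles owned by Uma: 11; marbles owned by Mika: 7; combined: 11 + 7 = 18.
The claim requires 33 − 18 (= 15) to equal 14, which does not hold.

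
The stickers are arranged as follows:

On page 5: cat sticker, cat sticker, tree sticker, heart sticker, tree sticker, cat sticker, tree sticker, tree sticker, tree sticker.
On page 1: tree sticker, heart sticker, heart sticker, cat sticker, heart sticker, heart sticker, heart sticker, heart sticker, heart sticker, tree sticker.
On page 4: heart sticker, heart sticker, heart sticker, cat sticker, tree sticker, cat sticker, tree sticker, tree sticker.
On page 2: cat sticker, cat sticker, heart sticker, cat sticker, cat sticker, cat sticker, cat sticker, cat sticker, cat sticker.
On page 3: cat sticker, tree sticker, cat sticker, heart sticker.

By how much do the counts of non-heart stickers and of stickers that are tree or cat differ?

non-heart stickers: 27. stickers that are tree or cat: 27.
|27 − 27| = 27 − 27 = 0.

0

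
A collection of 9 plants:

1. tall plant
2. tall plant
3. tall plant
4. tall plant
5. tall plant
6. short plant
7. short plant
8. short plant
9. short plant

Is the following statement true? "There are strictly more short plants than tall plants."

There are 4 short plants.
There are 5 tall plants.
The claim requires 4 > 5, which does not hold.

False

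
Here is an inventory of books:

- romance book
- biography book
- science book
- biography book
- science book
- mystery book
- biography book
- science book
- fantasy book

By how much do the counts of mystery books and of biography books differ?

mystery books: 1. biography books: 3.
|1 − 3| = 3 − 1 = 2.

2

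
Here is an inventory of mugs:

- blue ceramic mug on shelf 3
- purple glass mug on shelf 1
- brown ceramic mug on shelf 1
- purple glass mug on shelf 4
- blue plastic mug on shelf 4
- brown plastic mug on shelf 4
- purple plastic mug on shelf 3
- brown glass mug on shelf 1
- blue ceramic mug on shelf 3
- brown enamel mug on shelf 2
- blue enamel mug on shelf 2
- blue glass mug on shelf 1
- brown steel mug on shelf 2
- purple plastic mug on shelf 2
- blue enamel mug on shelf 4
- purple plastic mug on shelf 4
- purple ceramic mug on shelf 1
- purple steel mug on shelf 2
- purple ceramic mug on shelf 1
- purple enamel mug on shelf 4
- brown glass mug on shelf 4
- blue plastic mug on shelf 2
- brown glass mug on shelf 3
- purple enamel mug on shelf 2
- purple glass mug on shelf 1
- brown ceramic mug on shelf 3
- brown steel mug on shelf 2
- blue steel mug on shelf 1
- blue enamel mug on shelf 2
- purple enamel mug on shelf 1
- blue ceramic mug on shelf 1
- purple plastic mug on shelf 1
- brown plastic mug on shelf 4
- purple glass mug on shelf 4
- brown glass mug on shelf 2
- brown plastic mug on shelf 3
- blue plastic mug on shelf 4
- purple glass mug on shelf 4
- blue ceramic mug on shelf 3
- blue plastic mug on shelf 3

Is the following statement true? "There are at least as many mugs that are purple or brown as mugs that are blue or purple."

|mugs that are purple or brown| = 27.
|mugs that are blue or purple| = 28.
The claim requires 27 ≥ 28, which does not hold.

False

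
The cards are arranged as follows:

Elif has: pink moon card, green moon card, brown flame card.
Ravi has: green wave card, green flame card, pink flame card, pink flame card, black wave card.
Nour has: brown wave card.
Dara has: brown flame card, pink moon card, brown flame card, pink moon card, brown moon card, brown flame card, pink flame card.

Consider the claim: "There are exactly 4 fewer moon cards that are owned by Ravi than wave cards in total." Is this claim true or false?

moon cards owned by Ravi: 0.
wave cards: 3.
The claim requires 3 − 0 (= 3) to equal 4, which does not hold.

False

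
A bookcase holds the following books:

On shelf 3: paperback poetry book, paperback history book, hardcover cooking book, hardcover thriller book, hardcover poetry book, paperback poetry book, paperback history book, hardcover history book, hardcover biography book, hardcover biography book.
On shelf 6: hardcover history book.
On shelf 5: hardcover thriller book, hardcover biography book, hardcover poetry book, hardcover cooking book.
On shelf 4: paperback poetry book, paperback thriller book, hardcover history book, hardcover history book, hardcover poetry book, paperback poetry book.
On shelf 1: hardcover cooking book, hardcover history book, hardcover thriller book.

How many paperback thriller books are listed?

1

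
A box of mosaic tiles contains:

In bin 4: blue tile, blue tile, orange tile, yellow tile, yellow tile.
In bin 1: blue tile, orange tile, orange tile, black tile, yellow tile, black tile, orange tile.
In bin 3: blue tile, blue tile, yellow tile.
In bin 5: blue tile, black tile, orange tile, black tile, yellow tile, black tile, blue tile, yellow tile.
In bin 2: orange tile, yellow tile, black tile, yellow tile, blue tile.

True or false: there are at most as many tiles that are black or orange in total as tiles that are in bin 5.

False

tiles that are black or orange: 12.
tiles in bin 5: 8.
The claim requires 12 ≤ 8, which does not hold.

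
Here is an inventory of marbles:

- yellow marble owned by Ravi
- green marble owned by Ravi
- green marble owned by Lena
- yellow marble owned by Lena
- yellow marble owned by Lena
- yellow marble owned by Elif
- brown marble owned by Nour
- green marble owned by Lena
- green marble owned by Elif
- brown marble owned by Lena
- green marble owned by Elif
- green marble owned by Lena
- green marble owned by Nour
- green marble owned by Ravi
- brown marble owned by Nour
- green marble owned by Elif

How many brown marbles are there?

3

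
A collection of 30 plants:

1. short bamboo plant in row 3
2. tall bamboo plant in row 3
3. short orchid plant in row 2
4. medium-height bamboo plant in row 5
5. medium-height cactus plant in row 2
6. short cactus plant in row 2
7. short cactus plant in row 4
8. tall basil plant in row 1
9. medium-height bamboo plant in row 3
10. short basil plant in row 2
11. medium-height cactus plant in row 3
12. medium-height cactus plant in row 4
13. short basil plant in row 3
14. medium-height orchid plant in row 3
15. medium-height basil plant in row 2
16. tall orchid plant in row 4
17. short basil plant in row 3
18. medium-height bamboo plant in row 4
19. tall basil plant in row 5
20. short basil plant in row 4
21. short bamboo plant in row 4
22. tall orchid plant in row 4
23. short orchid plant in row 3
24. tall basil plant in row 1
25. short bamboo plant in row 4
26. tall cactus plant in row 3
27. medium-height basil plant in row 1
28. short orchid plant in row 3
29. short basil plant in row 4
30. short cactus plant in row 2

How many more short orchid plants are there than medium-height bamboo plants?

0

short orchid plants: 3.
medium-height bamboo plants: 3.
3 − 3 = 0.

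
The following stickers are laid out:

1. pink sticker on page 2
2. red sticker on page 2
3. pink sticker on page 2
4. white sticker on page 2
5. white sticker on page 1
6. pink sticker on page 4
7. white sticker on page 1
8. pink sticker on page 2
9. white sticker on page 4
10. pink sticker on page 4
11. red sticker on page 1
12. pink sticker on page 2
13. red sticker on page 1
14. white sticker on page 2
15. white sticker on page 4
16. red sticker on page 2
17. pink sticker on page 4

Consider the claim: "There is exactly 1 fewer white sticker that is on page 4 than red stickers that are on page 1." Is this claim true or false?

There are 2 white stickers on page 4.
There are 2 red stickers on page 1.
The claim requires 2 − 2 (= 0) to equal 1, which does not hold.

False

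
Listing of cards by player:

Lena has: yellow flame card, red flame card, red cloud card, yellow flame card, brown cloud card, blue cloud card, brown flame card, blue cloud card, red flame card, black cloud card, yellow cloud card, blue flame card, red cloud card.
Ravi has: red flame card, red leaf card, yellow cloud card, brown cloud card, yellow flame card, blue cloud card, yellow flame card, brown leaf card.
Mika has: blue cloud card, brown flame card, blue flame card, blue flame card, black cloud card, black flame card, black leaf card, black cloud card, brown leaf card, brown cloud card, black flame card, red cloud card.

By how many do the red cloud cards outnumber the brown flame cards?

1

red cloud cards: 3.
brown flame cards: 2.
3 − 2 = 1.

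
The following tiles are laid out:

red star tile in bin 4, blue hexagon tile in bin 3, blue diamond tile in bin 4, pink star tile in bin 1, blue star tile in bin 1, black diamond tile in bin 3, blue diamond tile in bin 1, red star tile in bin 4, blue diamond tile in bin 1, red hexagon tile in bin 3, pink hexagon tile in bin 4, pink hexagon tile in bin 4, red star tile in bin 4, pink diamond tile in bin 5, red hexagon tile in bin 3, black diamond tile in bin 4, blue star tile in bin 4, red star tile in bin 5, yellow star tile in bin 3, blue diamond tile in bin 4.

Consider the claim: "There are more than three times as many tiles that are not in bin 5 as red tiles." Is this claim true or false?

|tiles that are not in bin 5| = 18.
|red tiles| = 6.
The claim requires 18 > 3 × 6 = 18, which does not hold.

False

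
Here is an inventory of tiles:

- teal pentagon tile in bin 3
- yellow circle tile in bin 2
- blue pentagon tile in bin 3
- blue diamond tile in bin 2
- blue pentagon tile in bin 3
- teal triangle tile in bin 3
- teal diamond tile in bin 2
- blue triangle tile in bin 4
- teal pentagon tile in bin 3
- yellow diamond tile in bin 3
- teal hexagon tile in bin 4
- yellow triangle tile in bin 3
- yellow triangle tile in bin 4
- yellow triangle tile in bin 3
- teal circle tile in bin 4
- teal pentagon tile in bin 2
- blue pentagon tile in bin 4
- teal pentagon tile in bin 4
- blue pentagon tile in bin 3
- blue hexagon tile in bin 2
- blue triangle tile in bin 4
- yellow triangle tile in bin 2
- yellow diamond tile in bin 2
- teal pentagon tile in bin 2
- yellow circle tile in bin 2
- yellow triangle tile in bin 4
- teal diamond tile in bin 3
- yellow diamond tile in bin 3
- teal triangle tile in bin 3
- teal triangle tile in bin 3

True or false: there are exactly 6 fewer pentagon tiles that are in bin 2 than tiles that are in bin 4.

True

pentagon tiles in bin 2: 2.
tiles in bin 4: 8.
The claim requires 8 − 2 (= 6) to equal 6, which holds.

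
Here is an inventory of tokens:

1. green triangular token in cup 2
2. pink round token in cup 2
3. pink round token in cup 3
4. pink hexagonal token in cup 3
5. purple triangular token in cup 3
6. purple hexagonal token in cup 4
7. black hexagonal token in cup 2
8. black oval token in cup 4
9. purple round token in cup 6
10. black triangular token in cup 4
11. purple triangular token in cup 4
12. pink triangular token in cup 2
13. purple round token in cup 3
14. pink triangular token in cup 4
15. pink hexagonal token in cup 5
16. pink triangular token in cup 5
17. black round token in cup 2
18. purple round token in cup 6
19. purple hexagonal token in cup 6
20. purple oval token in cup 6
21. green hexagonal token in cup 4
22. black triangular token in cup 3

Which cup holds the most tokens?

Counts by cup: cup 4→6, cup 3→5, cup 2→5, cup 6→4, cup 5→2.
The maximum is 6, held uniquely by cup 4.

cup 4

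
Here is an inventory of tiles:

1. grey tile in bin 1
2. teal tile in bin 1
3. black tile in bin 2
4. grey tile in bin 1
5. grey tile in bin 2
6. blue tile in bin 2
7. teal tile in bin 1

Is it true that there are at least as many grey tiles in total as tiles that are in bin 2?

True

grey tiles: 3.
tiles in bin 2: 3.
The claim requires 3 ≥ 3, which holds.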